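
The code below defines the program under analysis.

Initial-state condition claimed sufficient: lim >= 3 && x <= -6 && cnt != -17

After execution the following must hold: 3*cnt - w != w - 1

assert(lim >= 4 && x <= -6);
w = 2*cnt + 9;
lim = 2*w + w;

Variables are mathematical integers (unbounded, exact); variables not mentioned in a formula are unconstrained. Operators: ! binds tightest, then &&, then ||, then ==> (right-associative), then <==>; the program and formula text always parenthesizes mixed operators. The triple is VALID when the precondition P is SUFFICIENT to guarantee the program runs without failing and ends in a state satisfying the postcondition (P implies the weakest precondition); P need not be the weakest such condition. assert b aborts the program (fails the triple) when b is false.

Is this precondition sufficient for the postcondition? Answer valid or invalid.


Working backward. After the program, the postcondition 3*cnt - w != w - 1 must hold; in canonical form it is 3*cnt != 2*w - 1.
Before lim := 2*w + w: 3*cnt != 2*w - 1
Before w := 2*cnt + 9: cnt != -17
Before assert lim >= 4 && x <= -6: lim >= 4 && x <= -6 && cnt != -17
The weakest precondition is lim >= 4 && x <= -6 && cnt != -17.
Check whether lim >= 3 && x <= -6 && cnt != -17 implies it.
Countermodel: at the initial state cnt = -16, lim = 3, x = -6, the precondition holds but the weakest precondition fails.
Answer: invalid


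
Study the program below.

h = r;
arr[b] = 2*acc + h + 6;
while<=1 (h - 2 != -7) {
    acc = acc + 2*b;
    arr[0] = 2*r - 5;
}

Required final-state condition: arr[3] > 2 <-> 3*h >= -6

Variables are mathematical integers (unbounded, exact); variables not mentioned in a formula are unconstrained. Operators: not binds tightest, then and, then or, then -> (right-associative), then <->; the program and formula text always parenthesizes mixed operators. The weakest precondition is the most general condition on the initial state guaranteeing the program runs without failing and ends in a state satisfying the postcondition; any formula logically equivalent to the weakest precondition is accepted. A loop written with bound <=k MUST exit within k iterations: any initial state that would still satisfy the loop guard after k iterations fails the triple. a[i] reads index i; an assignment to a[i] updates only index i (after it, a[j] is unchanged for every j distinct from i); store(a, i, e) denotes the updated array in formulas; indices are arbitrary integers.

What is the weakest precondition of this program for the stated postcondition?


Working backward. After the program, arr[3] > 2 <-> 3*h >= -6 must hold.
Before the loop (bound <=1), unroll the exhaustion recursion (WP_0 = exit-now case; WP_j = one more guarded iteration, up to j = 1):
  WP_0: (not (h != -5)) and (arr[3] > 2 <-> 3*h >= -6)
  WP_1: (h != -5 -> ((not (h != -5)) and (arr[3] > 2 <-> 3*h >= -6))) and ((not (h != -5)) -> (arr[3] > 2 <-> 3*h >= -6))
So before the loop: (h != -5 -> ((not (h != -5)) and (arr[3] > 2 <-> 3*h >= -6))) and ((not (h != -5)) -> (arr[3] > 2 <-> 3*h >= -6))
Before arr[b] := 2*acc + h + 6: (h != -5 -> ((not (h != -5)) and (store(arr, b, 2*acc + h + 6)[3] > 2 <-> 3*h >= -6))) and ((not (h != -5)) -> (store(arr, b, 2*acc + h + 6)[3] > 2 <-> 3*h >= -6))
Before h := r: (r != -5 -> ((not (r != -5)) and (store(arr, b, 2*acc + r + 6)[3] > 2 <-> 3*r >= -6))) and ((not (r != -5)) -> (store(arr, b, 2*acc + r + 6)[3] > 2 <-> 3*r >= -6))
Answer: WP = (r != -5 -> ((not (r != -5)) and (store(arr, b, 2*acc + r + 6)[3] > 2 <-> 3*r >= -6))) and ((not (r != -5)) -> (store(arr, b, 2*acc + r + 6)[3] > 2 <-> 3*r >= -6))


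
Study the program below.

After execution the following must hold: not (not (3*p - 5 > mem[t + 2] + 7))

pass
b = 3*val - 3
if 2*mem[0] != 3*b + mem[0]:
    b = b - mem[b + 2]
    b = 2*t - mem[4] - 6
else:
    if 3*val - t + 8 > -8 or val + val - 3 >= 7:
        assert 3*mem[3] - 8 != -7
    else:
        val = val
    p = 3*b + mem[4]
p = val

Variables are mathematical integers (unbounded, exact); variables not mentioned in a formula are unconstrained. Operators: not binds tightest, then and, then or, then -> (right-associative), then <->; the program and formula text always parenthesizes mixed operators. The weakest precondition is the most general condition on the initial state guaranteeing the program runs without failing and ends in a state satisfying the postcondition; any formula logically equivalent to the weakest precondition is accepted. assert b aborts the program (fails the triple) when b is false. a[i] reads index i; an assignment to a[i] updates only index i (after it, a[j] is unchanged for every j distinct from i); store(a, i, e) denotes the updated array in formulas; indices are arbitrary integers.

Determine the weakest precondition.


Working backward. After the program, the postcondition not (not (3*p - 5 > mem[t + 2] + 7)) must hold; in canonical form it is 3*p > mem[t + 2] + 12.
Before p := val: 3*val > mem[t + 2] + 12
Then branch requires 3*val > mem[t + 2] + 12; else branch requires ((3*val > t - 16 or 2*val >= 10) -> (3*mem[3] != 1 and 3*val > mem[t + 2] + 12)) and ((not (3*val > t - 16 or 2*val >= 10)) -> 3*val > mem[t + 2] + 12).
Before the if: (mem[0] != 3*b -> 3*val > mem[t + 2] + 12) and ((not (mem[0] != 3*b)) -> (((3*val > t - 16 or 2*val >= 10) -> (3*mem[3] != 1 and 3*val > mem[t + 2] + 12)) and ((not (3*val > t - 16 or 2*val >= 10)) -> 3*val > mem[t + 2] + 12)))
Before b := 3*val - 3: (mem[0] != 9*val - 9 -> 3*val > mem[t + 2] + 12) and ((not (mem[0] != 9*val - 9)) -> (((3*val > t - 16 or 2*val >= 10) -> (3*mem[3] != 1 and 3*val > mem[t + 2] + 12)) and ((not (3*val > t - 16 or 2*val >= 10)) -> 3*val > mem[t + 2] + 12)))
Before skip: (mem[0] != 9*val - 9 -> 3*val > mem[t + 2] + 12) and ((not (mem[0] != 9*val - 9)) -> (((3*val > t - 16 or 2*val >= 10) -> (3*mem[3] != 1 and 3*val > mem[t + 2] + 12)) and ((not (3*val > t - 16 or 2*val >= 10)) -> 3*val > mem[t + 2] + 12)))
Answer: WP = (mem[0] != 9*val - 9 -> 3*val > mem[t + 2] + 12) and ((not (mem[0] != 9*val - 9)) -> (((3*val > t - 16 or 2*val >= 10) -> (3*mem[3] != 1 and 3*val > mem[t + 2] + 12)) and ((not (3*val > t - 16 or 2*val >= 10)) -> 3*val > mem[t + 2] + 12)))


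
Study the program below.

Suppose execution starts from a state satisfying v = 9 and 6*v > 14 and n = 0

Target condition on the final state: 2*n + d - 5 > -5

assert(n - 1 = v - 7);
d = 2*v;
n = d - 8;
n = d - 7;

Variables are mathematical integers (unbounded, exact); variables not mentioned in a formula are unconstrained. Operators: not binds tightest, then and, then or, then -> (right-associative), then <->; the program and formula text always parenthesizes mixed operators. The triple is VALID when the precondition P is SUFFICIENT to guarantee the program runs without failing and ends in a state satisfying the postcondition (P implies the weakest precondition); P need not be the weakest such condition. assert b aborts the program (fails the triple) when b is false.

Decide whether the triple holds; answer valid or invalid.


Working backward. After the program, the postcondition 2*n + d - 5 > -5 must hold; in canonical form it is d + 2*n > 0.
Before n := d - 7: 3*d > 14
Before n := d - 8: 3*d > 14
Before d := 2*v: 6*v > 14
Before assert n - 1 = v - 7: n = v - 6 and 6*v > 14
The weakest precondition is n = v - 6 and 6*v > 14.
Check whether v = 9 and 6*v > 14 and n = 0 implies it.
Countermodel: at the initial state n = 0, v = 9, the precondition holds but the weakest precondition fails.
Answer: invalid


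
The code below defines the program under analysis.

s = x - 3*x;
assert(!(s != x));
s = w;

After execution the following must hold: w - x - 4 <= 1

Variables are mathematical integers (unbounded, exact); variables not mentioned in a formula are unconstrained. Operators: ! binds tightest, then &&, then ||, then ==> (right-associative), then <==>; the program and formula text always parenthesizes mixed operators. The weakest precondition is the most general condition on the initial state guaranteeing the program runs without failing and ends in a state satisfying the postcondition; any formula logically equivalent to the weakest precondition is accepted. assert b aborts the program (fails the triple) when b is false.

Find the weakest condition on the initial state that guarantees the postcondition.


Working backward. After the program, the postcondition w - x - 4 <= 1 must hold; in canonical form it is w <= x + 5.
Before s := w: w <= x + 5
Before assert !(s != x): (!(s != x)) && w <= x + 5
Before s := x - 3*x: (!(3*x != 0)) && w <= x + 5
Answer: WP = (!(3*x != 0)) && w <= x + 5


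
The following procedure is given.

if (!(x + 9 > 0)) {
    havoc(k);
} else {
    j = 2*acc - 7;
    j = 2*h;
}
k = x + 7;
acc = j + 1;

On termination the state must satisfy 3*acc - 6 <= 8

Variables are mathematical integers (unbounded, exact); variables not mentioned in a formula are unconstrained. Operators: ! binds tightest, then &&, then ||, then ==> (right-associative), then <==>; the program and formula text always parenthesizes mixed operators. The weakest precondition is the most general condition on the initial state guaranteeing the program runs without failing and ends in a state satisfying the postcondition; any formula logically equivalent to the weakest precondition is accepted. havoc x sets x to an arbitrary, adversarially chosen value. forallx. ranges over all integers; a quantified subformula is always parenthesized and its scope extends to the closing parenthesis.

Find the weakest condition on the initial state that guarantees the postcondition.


Working backward. After the program, the postcondition 3*acc - 6 <= 8 must hold; in canonical form it is 3*acc <= 14.
Before acc := j + 1: 3*j <= 11
Before k := x + 7: 3*j <= 11
Then branch requires 3*j <= 11; else branch requires 6*h <= 11.
Before the if: ((!(x > -9)) ==> 3*j <= 11) && (x > -9 ==> 6*h <= 11)
Answer: WP = ((!(x > -9)) ==> 3*j <= 11) && (x > -9 ==> 6*h <= 11)


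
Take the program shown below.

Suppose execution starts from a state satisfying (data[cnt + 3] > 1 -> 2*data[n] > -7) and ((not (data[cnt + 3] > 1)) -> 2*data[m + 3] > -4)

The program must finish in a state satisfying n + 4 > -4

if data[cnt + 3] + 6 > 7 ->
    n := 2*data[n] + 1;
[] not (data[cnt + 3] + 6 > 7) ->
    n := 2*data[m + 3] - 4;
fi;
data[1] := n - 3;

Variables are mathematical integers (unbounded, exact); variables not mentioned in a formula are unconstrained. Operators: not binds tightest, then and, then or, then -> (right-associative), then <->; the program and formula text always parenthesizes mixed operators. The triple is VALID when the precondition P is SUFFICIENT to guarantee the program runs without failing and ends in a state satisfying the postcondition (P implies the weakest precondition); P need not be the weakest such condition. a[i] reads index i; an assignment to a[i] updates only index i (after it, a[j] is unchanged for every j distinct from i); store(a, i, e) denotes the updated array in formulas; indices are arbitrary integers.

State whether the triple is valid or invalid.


Working backward. After the program, the postcondition n + 4 > -4 must hold; in canonical form it is n > -8.
Before data[1] := n - 3: n > -8
Then branch requires 2*data[n] > -9; else branch requires 2*data[m + 3] > -4.
Before the if: (data[cnt + 3] > 1 -> 2*data[n] > -9) and ((not (data[cnt + 3] > 1)) -> 2*data[m + 3] > -4)
The weakest precondition is (data[cnt + 3] > 1 -> 2*data[n] > -9) and ((not (data[cnt + 3] > 1)) -> 2*data[m + 3] > -4).
Check whether (data[cnt + 3] > 1 -> 2*data[n] > -7) and ((not (data[cnt + 3] > 1)) -> 2*data[m + 3] > -4) implies it.
Every state satisfying the precondition satisfies the weakest precondition: the implication holds.
Answer: valid


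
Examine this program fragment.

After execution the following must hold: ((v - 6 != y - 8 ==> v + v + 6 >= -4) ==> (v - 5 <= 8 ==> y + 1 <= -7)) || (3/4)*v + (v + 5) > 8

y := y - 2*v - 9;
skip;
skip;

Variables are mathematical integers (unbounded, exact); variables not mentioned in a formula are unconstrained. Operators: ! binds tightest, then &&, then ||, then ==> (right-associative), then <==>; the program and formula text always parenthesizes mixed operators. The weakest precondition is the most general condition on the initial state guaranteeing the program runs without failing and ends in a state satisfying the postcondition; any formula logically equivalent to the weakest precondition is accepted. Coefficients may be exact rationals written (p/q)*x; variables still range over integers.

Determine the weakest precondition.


Working backward. After the program, the postcondition ((v - 6 != y - 8 ==> v + v + 6 >= -4) ==> (v - 5 <= 8 ==> y + 1 <= -7)) || (3/4)*v + (v + 5) > 8 must hold; in canonical form it is ((v != y - 2 ==> 2*v >= -10) ==> (v <= 13 ==> y <= -8)) || (7/4)*v > 3.
Before skip: ((v != y - 2 ==> 2*v >= -10) ==> (v <= 13 ==> y <= -8)) || (7/4)*v > 3
Before skip: ((v != y - 2 ==> 2*v >= -10) ==> (v <= 13 ==> y <= -8)) || (7/4)*v > 3
Before y := y - 2*v - 9: ((3*v != y - 11 ==> 2*v >= -10) ==> (v <= 13 ==> y <= 2*v + 1)) || (7/4)*v > 3
Answer: WP = ((3*v != y - 11 ==> 2*v >= -10) ==> (v <= 13 ==> y <= 2*v + 1)) || (7/4)*v > 3


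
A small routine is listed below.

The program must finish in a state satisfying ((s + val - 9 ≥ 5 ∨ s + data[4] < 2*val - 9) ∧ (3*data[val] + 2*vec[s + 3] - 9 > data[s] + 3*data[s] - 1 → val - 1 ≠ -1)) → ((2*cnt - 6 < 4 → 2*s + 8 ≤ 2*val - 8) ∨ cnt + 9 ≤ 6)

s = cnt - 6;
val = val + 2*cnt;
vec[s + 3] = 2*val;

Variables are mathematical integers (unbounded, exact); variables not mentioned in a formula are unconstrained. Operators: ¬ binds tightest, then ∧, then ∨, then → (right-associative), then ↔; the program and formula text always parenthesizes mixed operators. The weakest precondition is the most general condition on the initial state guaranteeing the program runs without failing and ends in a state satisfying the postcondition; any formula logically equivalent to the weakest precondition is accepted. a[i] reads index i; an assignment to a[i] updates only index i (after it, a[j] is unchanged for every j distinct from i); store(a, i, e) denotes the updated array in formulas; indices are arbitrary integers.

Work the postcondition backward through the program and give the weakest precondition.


Working backward. After the program, the postcondition ((s + val - 9 ≥ 5 ∨ s + data[4] < 2*val - 9) ∧ (3*data[val] + 2*vec[s + 3] - 9 > data[s] + 3*data[s] - 1 → val - 1 ≠ -1)) → ((2*cnt - 6 < 4 → 2*s + 8 ≤ 2*val - 8) ∨ cnt + 9 ≤ 6) must hold; in canonical form it is ((s + val ≥ 14 ∨ data[4] + s < 2*val - 9) ∧ (3*data[val] + 2*vec[s + 3] > 4*data[s] + 8 → val ≠ 0)) → ((2*cnt < 10 → 2*s ≤ 2*val - 16) ∨ cnt ≤ -3).
Before vec[s + 3] := 2*val: ((s + val ≥ 14 ∨ data[4] + s < 2*val - 9) ∧ (3*data[val] + 2*store(vec, s + 3, 2*val)[s + 3] > 4*data[s] + 8 → val ≠ 0)) → ((2*cnt < 10 → 2*s ≤ 2*val - 16) ∨ cnt ≤ -3)
Before val := val + 2*cnt: ((2*cnt + s + val ≥ 14 ∨ data[4] + s < 4*cnt + 2*val - 9) ∧ (3*data[2*cnt + val] + 2*store(vec, s + 3, 4*cnt + 2*val)[s + 3] > 4*data[s] + 8 → 2*cnt + val ≠ 0)) → ((2*cnt < 10 → 2*s ≤ 4*cnt + 2*val - 16) ∨ cnt ≤ -3)
Before s := cnt - 6: ((3*cnt + val ≥ 20 ∨ data[4] < 3*cnt + 2*val - 3) ∧ (3*data[2*cnt + val] + 2*store(vec, cnt - 3, 4*cnt + 2*val)[cnt - 3] > 4*data[cnt - 6] + 8 → 2*cnt + val ≠ 0)) → ((2*cnt < 10 → 2*cnt + 2*val ≥ 4) ∨ cnt ≤ -3)
Answer: WP = ((3*cnt + val ≥ 20 ∨ data[4] < 3*cnt + 2*val - 3) ∧ (3*data[2*cnt + val] + 2*store(vec, cnt - 3, 4*cnt + 2*val)[cnt - 3] > 4*data[cnt - 6] + 8 → 2*cnt + val ≠ 0)) → ((2*cnt < 10 → 2*cnt + 2*val ≥ 4) ∨ cnt ≤ -3)


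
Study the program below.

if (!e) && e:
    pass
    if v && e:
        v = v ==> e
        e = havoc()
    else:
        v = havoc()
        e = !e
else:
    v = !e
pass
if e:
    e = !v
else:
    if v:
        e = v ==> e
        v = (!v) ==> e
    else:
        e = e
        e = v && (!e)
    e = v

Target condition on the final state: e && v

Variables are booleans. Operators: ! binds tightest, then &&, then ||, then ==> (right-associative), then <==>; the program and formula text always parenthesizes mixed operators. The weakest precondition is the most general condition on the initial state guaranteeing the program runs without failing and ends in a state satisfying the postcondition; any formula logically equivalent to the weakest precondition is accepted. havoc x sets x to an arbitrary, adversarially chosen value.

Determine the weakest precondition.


Working backward. After the program, e && v must hold.
Then branch requires false; else branch requires (v ==> ((!v) ==> (v ==> e))) && ((!v) ==> v).
Before the if: (!e) && ((!e) ==> ((v ==> ((!v) ==> (v ==> e))) && ((!v) ==> v)))
Before skip: (!e) && ((!e) ==> ((v ==> ((!v) ==> (v ==> e))) && ((!v) ==> v)))
Then branch requires (!(v && e)) && v && e; else branch requires (!e) && ((!e) ==> (((!e) ==> (e ==> ((!e) ==> e))) && (e ==> (!e)))).
Before the if: (!e) && ((!e) ==> (((!e) ==> (e ==> ((!e) ==> e))) && (e ==> (!e))))
Answer: WP = (!e) && ((!e) ==> (((!e) ==> (e ==> ((!e) ==> e))) && (e ==> (!e))))


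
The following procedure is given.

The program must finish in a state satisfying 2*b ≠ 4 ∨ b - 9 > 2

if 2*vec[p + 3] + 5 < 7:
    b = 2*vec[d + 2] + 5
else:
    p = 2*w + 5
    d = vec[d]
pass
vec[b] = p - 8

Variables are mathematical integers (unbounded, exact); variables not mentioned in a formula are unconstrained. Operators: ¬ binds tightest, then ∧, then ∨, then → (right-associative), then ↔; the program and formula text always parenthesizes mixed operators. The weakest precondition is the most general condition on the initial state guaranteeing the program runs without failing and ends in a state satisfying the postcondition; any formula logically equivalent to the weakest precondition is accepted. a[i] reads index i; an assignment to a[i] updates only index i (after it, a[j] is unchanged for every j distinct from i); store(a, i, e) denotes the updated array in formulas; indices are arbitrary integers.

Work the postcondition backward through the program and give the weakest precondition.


Working backward. After the program, the postcondition 2*b ≠ 4 ∨ b - 9 > 2 must hold; in canonical form it is 2*b ≠ 4 ∨ b > 11.
Before vec[b] := p - 8: 2*b ≠ 4 ∨ b > 11
Before skip: 2*b ≠ 4 ∨ b > 11
Then branch requires 4*vec[d + 2] ≠ -6 ∨ 2*vec[d + 2] > 6; else branch requires 2*b ≠ 4 ∨ b > 11.
Before the if: (2*vec[p + 3] < 2 → (4*vec[d + 2] ≠ -6 ∨ 2*vec[d + 2] > 6)) ∧ ((¬(2*vec[p + 3] < 2)) → (2*b ≠ 4 ∨ b > 11))
Answer: WP = (2*vec[p + 3] < 2 → (4*vec[d + 2] ≠ -6 ∨ 2*vec[d + 2] > 6)) ∧ ((¬(2*vec[p + 3] < 2)) → (2*b ≠ 4 ∨ b > 11))


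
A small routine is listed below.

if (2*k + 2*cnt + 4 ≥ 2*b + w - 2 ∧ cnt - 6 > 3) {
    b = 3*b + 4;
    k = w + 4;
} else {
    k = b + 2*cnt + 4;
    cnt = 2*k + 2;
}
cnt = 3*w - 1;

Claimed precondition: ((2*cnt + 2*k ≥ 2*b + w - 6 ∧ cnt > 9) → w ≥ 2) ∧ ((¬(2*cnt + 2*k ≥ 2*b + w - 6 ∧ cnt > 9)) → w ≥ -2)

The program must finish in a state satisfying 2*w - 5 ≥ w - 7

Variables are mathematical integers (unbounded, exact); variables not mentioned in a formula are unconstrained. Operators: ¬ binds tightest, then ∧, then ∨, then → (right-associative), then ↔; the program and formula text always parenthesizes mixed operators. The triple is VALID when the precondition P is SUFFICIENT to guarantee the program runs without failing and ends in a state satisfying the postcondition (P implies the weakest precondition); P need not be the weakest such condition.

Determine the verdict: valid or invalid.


Working backward. After the program, the postcondition 2*w - 5 ≥ w - 7 must hold; in canonical form it is w ≥ -2.
Before cnt := 3*w - 1: w ≥ -2
Then branch requires w ≥ -2; else branch requires w ≥ -2.
Before the if: ((2*cnt + 2*k ≥ 2*b + w - 6 ∧ cnt > 9) → w ≥ -2) ∧ ((¬(2*cnt + 2*k ≥ 2*b + w - 6 ∧ cnt > 9)) → w ≥ -2)
The weakest precondition is ((2*cnt + 2*k ≥ 2*b + w - 6 ∧ cnt > 9) → w ≥ -2) ∧ ((¬(2*cnt + 2*k ≥ 2*b + w - 6 ∧ cnt > 9)) → w ≥ -2).
Check whether ((2*cnt + 2*k ≥ 2*b + w - 6 ∧ cnt > 9) → w ≥ 2) ∧ ((¬(2*cnt + 2*k ≥ 2*b + w - 6 ∧ cnt > 9)) → w ≥ -2) implies it.
Every state satisfying the precondition satisfies the weakest precondition: the implication holds.
Answer: valid


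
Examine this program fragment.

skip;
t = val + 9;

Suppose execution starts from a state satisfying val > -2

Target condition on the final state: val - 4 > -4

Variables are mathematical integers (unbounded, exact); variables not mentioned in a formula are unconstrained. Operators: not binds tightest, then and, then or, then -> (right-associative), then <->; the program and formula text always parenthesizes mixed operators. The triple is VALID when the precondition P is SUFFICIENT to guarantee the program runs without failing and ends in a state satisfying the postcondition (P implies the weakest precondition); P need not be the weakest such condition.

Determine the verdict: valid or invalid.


Working backward. After the program, the postcondition val - 4 > -4 must hold; in canonical form it is val > 0.
Before t := val + 9: val > 0
Before skip: val > 0
The weakest precondition is val > 0.
Check whether val > -2 implies it.
Countermodel: at the initial state val = -1, the precondition holds but the weakest precondition fails.
Answer: invalid


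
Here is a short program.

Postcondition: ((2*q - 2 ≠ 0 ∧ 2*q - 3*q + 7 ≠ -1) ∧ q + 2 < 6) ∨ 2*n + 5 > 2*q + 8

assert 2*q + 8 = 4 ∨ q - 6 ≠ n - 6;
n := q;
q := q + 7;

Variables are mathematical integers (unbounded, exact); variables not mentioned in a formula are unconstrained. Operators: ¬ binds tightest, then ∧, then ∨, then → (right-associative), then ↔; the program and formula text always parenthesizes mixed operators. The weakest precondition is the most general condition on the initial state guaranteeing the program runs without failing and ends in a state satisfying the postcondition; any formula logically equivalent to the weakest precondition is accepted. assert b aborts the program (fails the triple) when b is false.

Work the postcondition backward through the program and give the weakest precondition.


Working backward. After the program, the postcondition ((2*q - 2 ≠ 0 ∧ 2*q - 3*q + 7 ≠ -1) ∧ q + 2 < 6) ∨ 2*n + 5 > 2*q + 8 must hold; in canonical form it is (2*q ≠ 2 ∧ q ≠ 8 ∧ q < 4) ∨ 2*n > 2*q + 3.
Before q := q + 7: (2*q ≠ -12 ∧ q ≠ 1 ∧ q < -3) ∨ 2*n > 2*q + 17
Before n := q: 2*q ≠ -12 ∧ q ≠ 1 ∧ q < -3
Before assert 2*q + 8 = 4 ∨ q - 6 ≠ n - 6: (2*q = -4 ∨ q ≠ n) ∧ 2*q ≠ -12 ∧ q ≠ 1 ∧ q < -3
Answer: WP = (2*q = -4 ∨ q ≠ n) ∧ 2*q ≠ -12 ∧ q ≠ 1 ∧ q < -3


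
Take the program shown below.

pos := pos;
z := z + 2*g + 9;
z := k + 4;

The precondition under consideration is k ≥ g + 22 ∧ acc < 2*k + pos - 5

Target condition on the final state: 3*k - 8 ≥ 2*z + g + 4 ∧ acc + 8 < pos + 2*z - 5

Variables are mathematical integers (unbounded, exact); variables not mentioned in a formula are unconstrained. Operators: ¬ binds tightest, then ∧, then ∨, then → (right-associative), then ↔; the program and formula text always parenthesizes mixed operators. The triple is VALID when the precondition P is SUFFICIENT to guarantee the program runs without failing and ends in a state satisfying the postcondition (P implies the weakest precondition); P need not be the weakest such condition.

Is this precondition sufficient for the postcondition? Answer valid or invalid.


Working backward. After the program, the postcondition 3*k - 8 ≥ 2*z + g + 4 ∧ acc + 8 < pos + 2*z - 5 must hold; in canonical form it is 3*k ≥ g + 2*z + 12 ∧ acc < pos + 2*z - 13.
Before z := k + 4: k ≥ g + 20 ∧ acc < 2*k + pos - 5
Before z := z + 2*g + 9: k ≥ g + 20 ∧ acc < 2*k + pos - 5
Before pos := pos: k ≥ g + 20 ∧ acc < 2*k + pos - 5
The weakest precondition is k ≥ g + 20 ∧ acc < 2*k + pos - 5.
Check whether k ≥ g + 22 ∧ acc < 2*k + pos - 5 implies it.
Every state satisfying the precondition satisfies the weakest precondition: the implication holds.
Answer: valid


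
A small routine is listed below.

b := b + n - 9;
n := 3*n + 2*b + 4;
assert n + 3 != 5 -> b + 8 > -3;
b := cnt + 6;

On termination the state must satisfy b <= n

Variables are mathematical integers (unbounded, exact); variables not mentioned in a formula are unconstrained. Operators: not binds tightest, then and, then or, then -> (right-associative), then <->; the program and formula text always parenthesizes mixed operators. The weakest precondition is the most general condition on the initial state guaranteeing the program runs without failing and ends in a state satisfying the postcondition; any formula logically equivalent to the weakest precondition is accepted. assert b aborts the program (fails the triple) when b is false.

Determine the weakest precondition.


Working backward. After the program, b <= n must hold.
Before b := cnt + 6: cnt <= n - 6
Before assert n + 3 != 5 -> b + 8 > -3: (n != 2 -> b > -11) and cnt <= n - 6
Before n := 3*n + 2*b + 4: (2*b + 3*n != -2 -> b > -11) and cnt <= 2*b + 3*n - 2
Before b := b + n - 9: (2*b + 5*n != 16 -> b + n > -2) and cnt <= 2*b + 5*n - 20
Answer: WP = (2*b + 5*n != 16 -> b + n > -2) and cnt <= 2*b + 5*n - 20


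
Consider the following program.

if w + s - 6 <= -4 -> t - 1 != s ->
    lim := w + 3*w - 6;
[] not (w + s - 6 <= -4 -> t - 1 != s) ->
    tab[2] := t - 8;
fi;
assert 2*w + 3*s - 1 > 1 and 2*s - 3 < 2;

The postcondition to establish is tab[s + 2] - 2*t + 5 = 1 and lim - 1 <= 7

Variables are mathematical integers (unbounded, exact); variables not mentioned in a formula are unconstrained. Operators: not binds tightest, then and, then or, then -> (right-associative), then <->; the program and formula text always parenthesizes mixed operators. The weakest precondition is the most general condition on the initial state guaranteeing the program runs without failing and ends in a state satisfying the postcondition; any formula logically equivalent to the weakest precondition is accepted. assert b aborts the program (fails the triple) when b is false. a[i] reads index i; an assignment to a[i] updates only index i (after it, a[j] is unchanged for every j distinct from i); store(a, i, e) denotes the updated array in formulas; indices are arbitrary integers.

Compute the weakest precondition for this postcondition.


Working backward. After the program, the postcondition tab[s + 2] - 2*t + 5 = 1 and lim - 1 <= 7 must hold; in canonical form it is tab[s + 2] = 2*t - 4 and lim <= 8.
Before assert 2*w + 3*s - 1 > 1 and 2*s - 3 < 2: 3*s + 2*w > 2 and 2*s < 5 and tab[s + 2] = 2*t - 4 and lim <= 8
Then branch requires 3*s + 2*w > 2 and 2*s < 5 and tab[s + 2] = 2*t - 4 and 4*w <= 14; else branch requires 3*s + 2*w > 2 and 2*s < 5 and store(tab, 2, t - 8)[s + 2] = 2*t - 4 and lim <= 8.
Before the if: ((s + w <= 2 -> t != s + 1) -> (3*s + 2*w > 2 and 2*s < 5 and tab[s + 2] = 2*t - 4 and 4*w <= 14)) and ((not (s + w <= 2 -> t != s + 1)) -> (3*s + 2*w > 2 and 2*s < 5 and store(tab, 2, t - 8)[s + 2] = 2*t - 4 and lim <= 8))
Answer: WP = ((s + w <= 2 -> t != s + 1) -> (3*s + 2*w > 2 and 2*s < 5 and tab[s + 2] = 2*t - 4 and 4*w <= 14)) and ((not (s + w <= 2 -> t != s + 1)) -> (3*s + 2*w > 2 and 2*s < 5 and store(tab, 2, t - 8)[s + 2] = 2*t - 4 and lim <= 8))


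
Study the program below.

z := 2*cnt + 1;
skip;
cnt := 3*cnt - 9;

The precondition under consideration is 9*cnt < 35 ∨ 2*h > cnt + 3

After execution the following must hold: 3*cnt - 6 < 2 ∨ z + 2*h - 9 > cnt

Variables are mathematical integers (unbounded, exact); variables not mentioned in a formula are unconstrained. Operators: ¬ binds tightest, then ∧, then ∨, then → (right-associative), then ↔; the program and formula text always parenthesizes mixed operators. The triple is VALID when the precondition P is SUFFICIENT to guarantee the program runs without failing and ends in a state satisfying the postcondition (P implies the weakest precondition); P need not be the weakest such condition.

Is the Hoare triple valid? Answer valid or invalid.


Working backward. After the program, the postcondition 3*cnt - 6 < 2 ∨ z + 2*h - 9 > cnt must hold; in canonical form it is 3*cnt < 8 ∨ 2*h + z > cnt + 9.
Before cnt := 3*cnt - 9: 9*cnt < 35 ∨ 2*h + z > 3*cnt
Before skip: 9*cnt < 35 ∨ 2*h + z > 3*cnt
Before z := 2*cnt + 1: 9*cnt < 35 ∨ 2*h > cnt - 1
The weakest precondition is 9*cnt < 35 ∨ 2*h > cnt - 1.
Check whether 9*cnt < 35 ∨ 2*h > cnt + 3 implies it.
Every state satisfying the precondition satisfies the weakest precondition: the implication holds.
Answer: valid


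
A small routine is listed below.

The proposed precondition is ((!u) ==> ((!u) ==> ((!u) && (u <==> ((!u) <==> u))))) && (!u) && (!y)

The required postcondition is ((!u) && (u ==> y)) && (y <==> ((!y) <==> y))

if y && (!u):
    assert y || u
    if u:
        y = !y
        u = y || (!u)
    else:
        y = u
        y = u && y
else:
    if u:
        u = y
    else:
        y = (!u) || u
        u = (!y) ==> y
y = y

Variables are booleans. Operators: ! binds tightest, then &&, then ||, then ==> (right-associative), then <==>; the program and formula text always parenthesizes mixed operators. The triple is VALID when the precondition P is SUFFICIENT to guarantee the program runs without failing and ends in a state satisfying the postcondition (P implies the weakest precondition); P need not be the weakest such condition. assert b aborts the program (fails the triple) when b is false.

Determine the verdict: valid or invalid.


Working backward. After the program, the postcondition ((!u) && (u ==> y)) && (y <==> ((!y) <==> y)) must hold; in canonical form it is (!u) && (u ==> y) && (y <==> ((!y) <==> y)).
Before y := y: (!u) && (u ==> y) && (y <==> ((!y) <==> y))
Then branch requires (y || u) && (u ==> ((!((!y) || (!u))) && (((!y) || (!u)) ==> (!y)) && ((!y) <==> (y <==> (!y))))) && ((!u) ==> ((!u) && (u <==> ((!u) <==> u)))); else branch requires (u ==> ((!y) && (y <==> ((!y) <==> y)))) && u.
Before the if: ((y && (!u)) ==> ((y || u) && (u ==> ((!((!y) || (!u))) && (((!y) || (!u)) ==> (!y)) && ((!y) <==> (y <==> (!y))))) && ((!u) ==> ((!u) && (u <==> ((!u) <==> u)))))) && ((!(y && (!u))) ==> ((u ==> ((!y) && (y <==> ((!y) <==> y)))) && u))
The weakest precondition is ((y && (!u)) ==> ((y || u) && (u ==> ((!((!y) || (!u))) && (((!y) || (!u)) ==> (!y)) && ((!y) <==> (y <==> (!y))))) && ((!u) ==> ((!u) && (u <==> ((!u) <==> u)))))) && ((!(y && (!u))) ==> ((u ==> ((!y) && (y <==> ((!y) <==> y)))) && u)).
Check whether ((!u) ==> ((!u) ==> ((!u) && (u <==> ((!u) <==> u))))) && (!u) && (!y) implies it.
Countermodel: at the initial state u = false, y = false, the precondition holds but the weakest precondition fails.
Answer: invalid


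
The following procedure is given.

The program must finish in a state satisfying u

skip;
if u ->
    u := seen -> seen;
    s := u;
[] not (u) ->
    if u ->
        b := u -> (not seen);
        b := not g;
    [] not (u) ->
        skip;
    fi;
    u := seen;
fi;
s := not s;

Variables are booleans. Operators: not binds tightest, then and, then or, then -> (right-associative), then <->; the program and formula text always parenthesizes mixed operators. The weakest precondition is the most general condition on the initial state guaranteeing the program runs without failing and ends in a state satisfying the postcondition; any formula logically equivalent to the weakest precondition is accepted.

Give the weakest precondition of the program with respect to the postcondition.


Working backward. After the program, u must hold.
Before s := not s: u
Then branch requires true; else branch requires (u -> seen) and ((not u) -> seen).
Before the if: (not u) -> ((u -> seen) and ((not u) -> seen))
Before skip: (not u) -> ((u -> seen) and ((not u) -> seen))
Answer: WP = (not u) -> ((u -> seen) and ((not u) -> seen))


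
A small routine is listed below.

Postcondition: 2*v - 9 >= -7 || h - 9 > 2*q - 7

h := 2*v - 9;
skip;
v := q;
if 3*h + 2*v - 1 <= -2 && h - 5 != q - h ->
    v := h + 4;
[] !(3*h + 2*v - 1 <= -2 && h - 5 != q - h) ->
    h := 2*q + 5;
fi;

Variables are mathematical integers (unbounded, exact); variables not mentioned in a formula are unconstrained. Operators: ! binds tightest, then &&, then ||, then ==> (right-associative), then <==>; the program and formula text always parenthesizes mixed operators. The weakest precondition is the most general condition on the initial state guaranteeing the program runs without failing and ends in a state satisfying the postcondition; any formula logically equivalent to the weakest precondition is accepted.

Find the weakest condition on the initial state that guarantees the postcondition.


Working backward. After the program, the postcondition 2*v - 9 >= -7 || h - 9 > 2*q - 7 must hold; in canonical form it is 2*v >= 2 || h > 2*q + 2.
Then branch requires 2*h >= -6 || h > 2*q + 2; else branch requires true.
Before the if: (3*h + 2*v <= -1 && 2*h != q + 5) ==> (2*h >= -6 || h > 2*q + 2)
Before v := q: (3*h + 2*q <= -1 && 2*h != q + 5) ==> (2*h >= -6 || h > 2*q + 2)
Before skip: (3*h + 2*q <= -1 && 2*h != q + 5) ==> (2*h >= -6 || h > 2*q + 2)
Before h := 2*v - 9: (2*q + 6*v <= 26 && 4*v != q + 23) ==> (4*v >= 12 || 2*v > 2*q + 11)
Answer: WP = (2*q + 6*v <= 26 && 4*v != q + 23) ==> (4*v >= 12 || 2*v > 2*q + 11)


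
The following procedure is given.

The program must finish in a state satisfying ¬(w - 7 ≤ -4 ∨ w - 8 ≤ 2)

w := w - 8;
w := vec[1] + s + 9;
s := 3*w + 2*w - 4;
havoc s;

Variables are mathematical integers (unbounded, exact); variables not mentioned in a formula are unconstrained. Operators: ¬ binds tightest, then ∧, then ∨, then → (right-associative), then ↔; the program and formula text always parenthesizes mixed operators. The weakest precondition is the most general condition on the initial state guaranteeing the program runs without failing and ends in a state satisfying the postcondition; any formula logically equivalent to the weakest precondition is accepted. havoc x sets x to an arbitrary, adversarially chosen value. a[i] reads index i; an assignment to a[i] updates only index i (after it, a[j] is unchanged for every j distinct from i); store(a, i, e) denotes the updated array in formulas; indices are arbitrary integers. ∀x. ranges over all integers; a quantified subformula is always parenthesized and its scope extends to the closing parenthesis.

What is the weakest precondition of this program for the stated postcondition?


Working backward. After the program, the postcondition ¬(w - 7 ≤ -4 ∨ w - 8 ≤ 2) must hold; in canonical form it is ¬(w ≤ 3 ∨ w ≤ 10).
Before havoc s: ¬(w ≤ 3 ∨ w ≤ 10)
Before s := 3*w + 2*w - 4: ¬(w ≤ 3 ∨ w ≤ 10)
Before w := vec[1] + s + 9: ¬(vec[1] + s ≤ -6 ∨ vec[1] + s ≤ 1)
Before w := w - 8: ¬(vec[1] + s ≤ -6 ∨ vec[1] + s ≤ 1)
Answer: WP = ¬(vec[1] + s ≤ -6 ∨ vec[1] + s ≤ 1)


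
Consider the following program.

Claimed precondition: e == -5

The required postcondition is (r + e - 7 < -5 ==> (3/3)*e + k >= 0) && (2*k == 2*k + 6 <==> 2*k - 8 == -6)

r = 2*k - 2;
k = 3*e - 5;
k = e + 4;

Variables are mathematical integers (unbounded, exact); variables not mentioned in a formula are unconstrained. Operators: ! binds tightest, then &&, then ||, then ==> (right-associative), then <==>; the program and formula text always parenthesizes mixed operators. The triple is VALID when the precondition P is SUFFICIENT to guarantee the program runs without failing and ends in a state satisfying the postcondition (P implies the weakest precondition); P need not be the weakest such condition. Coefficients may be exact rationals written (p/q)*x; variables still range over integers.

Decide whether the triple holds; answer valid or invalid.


Working backward. After the program, the postcondition (r + e - 7 < -5 ==> (3/3)*e + k >= 0) && (2*k == 2*k + 6 <==> 2*k - 8 == -6) must hold; in canonical form it is (e + r < 2 ==> e + k >= 0) && (!(2*k == 2)).
Before k := e + 4: (e + r < 2 ==> 2*e >= -4) && (!(2*e == -6))
Before k := 3*e - 5: (e + r < 2 ==> 2*e >= -4) && (!(2*e == -6))
Before r := 2*k - 2: (e + 2*k < 4 ==> 2*e >= -4) && (!(2*e == -6))
The weakest precondition is (e + 2*k < 4 ==> 2*e >= -4) && (!(2*e == -6)).
Check whether e == -5 implies it.
Countermodel: at the initial state e = -5, k = 4, the precondition holds but the weakest precondition fails.
Answer: invalid


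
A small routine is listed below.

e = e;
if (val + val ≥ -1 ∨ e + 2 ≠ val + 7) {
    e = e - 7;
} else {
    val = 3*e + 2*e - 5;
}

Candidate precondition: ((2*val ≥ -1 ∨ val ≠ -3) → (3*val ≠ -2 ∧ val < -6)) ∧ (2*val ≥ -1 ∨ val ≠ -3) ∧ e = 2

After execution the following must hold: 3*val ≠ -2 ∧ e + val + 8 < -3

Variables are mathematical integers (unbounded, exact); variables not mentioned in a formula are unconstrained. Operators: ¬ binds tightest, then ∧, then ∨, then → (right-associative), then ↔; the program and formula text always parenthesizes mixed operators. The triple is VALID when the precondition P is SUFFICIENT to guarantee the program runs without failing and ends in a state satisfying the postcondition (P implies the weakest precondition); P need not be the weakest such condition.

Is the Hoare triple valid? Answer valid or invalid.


Working backward. After the program, the postcondition 3*val ≠ -2 ∧ e + val + 8 < -3 must hold; in canonical form it is 3*val ≠ -2 ∧ e + val < -11.
Then branch requires 3*val ≠ -2 ∧ e + val < -4; else branch requires 15*e ≠ 13 ∧ 6*e < -6.
Before the if: ((2*val ≥ -1 ∨ e ≠ val + 5) → (3*val ≠ -2 ∧ e + val < -4)) ∧ ((¬(2*val ≥ -1 ∨ e ≠ val + 5)) → (15*e ≠ 13 ∧ 6*e < -6))
Before e := e: ((2*val ≥ -1 ∨ e ≠ val + 5) → (3*val ≠ -2 ∧ e + val < -4)) ∧ ((¬(2*val ≥ -1 ∨ e ≠ val + 5)) → (15*e ≠ 13 ∧ 6*e < -6))
The weakest precondition is ((2*val ≥ -1 ∨ e ≠ val + 5) → (3*val ≠ -2 ∧ e + val < -4)) ∧ ((¬(2*val ≥ -1 ∨ e ≠ val + 5)) → (15*e ≠ 13 ∧ 6*e < -6)).
Check whether ((2*val ≥ -1 ∨ val ≠ -3) → (3*val ≠ -2 ∧ val < -6)) ∧ (2*val ≥ -1 ∨ val ≠ -3) ∧ e = 2 implies it.
Every state satisfying the precondition satisfies the weakest precondition: the implication holds.
Answer: valid


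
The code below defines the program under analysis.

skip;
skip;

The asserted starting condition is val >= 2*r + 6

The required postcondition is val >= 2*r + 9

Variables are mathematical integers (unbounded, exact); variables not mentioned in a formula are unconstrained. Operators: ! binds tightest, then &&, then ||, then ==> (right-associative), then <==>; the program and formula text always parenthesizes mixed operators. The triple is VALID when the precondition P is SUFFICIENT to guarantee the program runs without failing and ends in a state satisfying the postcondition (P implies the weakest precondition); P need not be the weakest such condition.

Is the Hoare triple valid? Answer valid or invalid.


Working backward. After the program, val >= 2*r + 9 must hold.
Before skip: val >= 2*r + 9
Before skip: val >= 2*r + 9
The weakest precondition is val >= 2*r + 9.
Check whether val >= 2*r + 6 implies it.
Countermodel: at the initial state r = -3, val = 0, the precondition holds but the weakest precondition fails.
Answer: invalid


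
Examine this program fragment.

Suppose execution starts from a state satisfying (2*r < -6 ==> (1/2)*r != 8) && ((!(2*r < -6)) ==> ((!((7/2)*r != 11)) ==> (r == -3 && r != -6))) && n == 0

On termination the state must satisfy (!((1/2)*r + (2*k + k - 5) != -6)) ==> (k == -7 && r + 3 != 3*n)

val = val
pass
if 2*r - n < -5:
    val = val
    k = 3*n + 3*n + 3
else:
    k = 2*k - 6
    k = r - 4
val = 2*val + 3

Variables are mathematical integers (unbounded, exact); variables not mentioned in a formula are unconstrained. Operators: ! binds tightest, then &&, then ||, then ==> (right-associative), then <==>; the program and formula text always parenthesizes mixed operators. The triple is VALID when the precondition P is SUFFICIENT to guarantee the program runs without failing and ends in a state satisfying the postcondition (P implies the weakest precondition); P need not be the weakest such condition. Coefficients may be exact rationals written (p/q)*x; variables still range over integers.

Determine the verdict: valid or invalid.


Working backward. After the program, the postcondition (!((1/2)*r + (2*k + k - 5) != -6)) ==> (k == -7 && r + 3 != 3*n) must hold; in canonical form it is (!(3*k + (1/2)*r != -1)) ==> (k == -7 && r != 3*n - 3).
Before val := 2*val + 3: (!(3*k + (1/2)*r != -1)) ==> (k == -7 && r != 3*n - 3)
Then branch requires (!(18*n + (1/2)*r != -10)) ==> (6*n == -10 && r != 3*n - 3); else branch requires (!((7/2)*r != 11)) ==> (r == -3 && r != 3*n - 3).
Before the if: (2*r < n - 5 ==> ((!(18*n + (1/2)*r != -10)) ==> (6*n == -10 && r != 3*n - 3))) && ((!(2*r < n - 5)) ==> ((!((7/2)*r != 11)) ==> (r == -3 && r != 3*n - 3)))
Before skip: (2*r < n - 5 ==> ((!(18*n + (1/2)*r != -10)) ==> (6*n == -10 && r != 3*n - 3))) && ((!(2*r < n - 5)) ==> ((!((7/2)*r != 11)) ==> (r == -3 && r != 3*n - 3)))
Before val := val: (2*r < n - 5 ==> ((!(18*n + (1/2)*r != -10)) ==> (6*n == -10 && r != 3*n - 3))) && ((!(2*r < n - 5)) ==> ((!((7/2)*r != 11)) ==> (r == -3 && r != 3*n - 3)))
The weakest precondition is (2*r < n - 5 ==> ((!(18*n + (1/2)*r != -10)) ==> (6*n == -10 && r != 3*n - 3))) && ((!(2*r < n - 5)) ==> ((!((7/2)*r != 11)) ==> (r == -3 && r != 3*n - 3))).
Check whether (2*r < -6 ==> (1/2)*r != 8) && ((!(2*r < -6)) ==> ((!((7/2)*r != 11)) ==> (r == -3 && r != -6))) && n == 0 implies it.
Countermodel: at the initial state n = 0, r = -20, the precondition holds but the weakest precondition fails.
Answer: invalid
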